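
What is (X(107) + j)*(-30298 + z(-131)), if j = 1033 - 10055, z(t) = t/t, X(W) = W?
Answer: 270097755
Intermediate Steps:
z(t) = 1
j = -9022
(X(107) + j)*(-30298 + z(-131)) = (107 - 9022)*(-30298 + 1) = -8915*(-30297) = 270097755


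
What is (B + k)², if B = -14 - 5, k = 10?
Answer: 81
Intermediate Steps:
B = -19
(B + k)² = (-19 + 10)² = (-9)² = 81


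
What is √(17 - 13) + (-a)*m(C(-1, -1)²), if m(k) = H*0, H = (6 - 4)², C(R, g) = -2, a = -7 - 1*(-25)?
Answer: 2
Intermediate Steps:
a = 18 (a = -7 + 25 = 18)
H = 4 (H = 2² = 4)
m(k) = 0 (m(k) = 4*0 = 0)
√(17 - 13) + (-a)*m(C(-1, -1)²) = √(17 - 13) - 1*18*0 = √4 - 18*0 = 2 + 0 = 2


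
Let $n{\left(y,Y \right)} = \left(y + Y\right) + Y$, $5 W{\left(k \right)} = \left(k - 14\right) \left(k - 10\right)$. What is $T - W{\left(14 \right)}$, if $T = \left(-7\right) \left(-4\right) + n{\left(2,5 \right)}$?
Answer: $40$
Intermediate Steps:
$W{\left(k \right)} = \frac{\left(-14 + k\right) \left(-10 + k\right)}{5}$ ($W{\left(k \right)} = \frac{\left(k - 14\right) \left(k - 10\right)}{5} = \frac{\left(-14 + k\right) \left(-10 + k\right)}{5}$)
$n{\left(y,Y \right)} = y + 2 Y$ ($n{\left(y,Y \right)} = \left(Y + y\right) + Y = y + 2 Y$)
$T = 40$ ($T = \left(-7\right) \left(-4\right) + \left(2 + 2 \cdot 5\right) = 28 + \left(2 + 10\right) = 28 + 12 = 40$)
$T - W{\left(14 \right)} = 40 - \left(28 - \frac{336}{5} + \frac{14^{2}}{5}\right) = 40 - \left(28 - \frac{336}{5} + \frac{1}{5} \cdot 196\right) = 40 - \left(28 - \frac{336}{5} + \frac{196}{5}\right) = 40 - 0 = 40 + 0 = 40$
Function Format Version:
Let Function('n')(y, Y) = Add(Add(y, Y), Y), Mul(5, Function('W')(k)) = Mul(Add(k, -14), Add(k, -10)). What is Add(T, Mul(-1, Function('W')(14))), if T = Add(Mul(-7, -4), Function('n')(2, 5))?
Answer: 40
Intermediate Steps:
Function('W')(k) = Mul(Rational(1, 5), Add(-14, k), Add(-10, k)) (Function('W')(k) = Mul(Rational(1, 5), Mul(Add(k, -14), Add(k, -10))) = Mul(Rational(1, 5), Mul(Add(-14, k), Add(-10, k))) = Mul(Rational(1, 5), Add(-14, k), Add(-10, k)))
Function('n')(y, Y) = Add(y, Mul(2, Y)) (Function('n')(y, Y) = Add(Add(Y, y), Y) = Add(y, Mul(2, Y)))
T = 40 (T = Add(Mul(-7, -4), Add(2, Mul(2, 5))) = Add(28, Add(2, 10)) = Add(28, 12) = 40)
Add(T, Mul(-1, Function('W')(14))) = Add(40, Mul(-1, Add(28, Mul(Rational(-24, 5), 14), Mul(Rational(1, 5), Pow(14, 2))))) = Add(40, Mul(-1, Add(28, Rational(-336, 5), Mul(Rational(1, 5), 196)))) = Add(40, Mul(-1, Add(28, Rational(-336, 5), Rational(196, 5)))) = Add(40, Mul(-1, 0)) = Add(40, 0) = 40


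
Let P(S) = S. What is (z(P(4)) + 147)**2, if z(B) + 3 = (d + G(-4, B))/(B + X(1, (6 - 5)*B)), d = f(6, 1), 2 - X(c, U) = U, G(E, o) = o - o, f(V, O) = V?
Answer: 21609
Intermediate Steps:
G(E, o) = 0
X(c, U) = 2 - U
d = 6
z(B) = 0 (z(B) = -3 + (6 + 0)/(B + (2 - (6 - 5)*B)) = -3 + 6/(B + (2 - B)) = -3 + 6/2 = -3 + 6*(1/2) = -3 + 3 = 0)
(z(P(4)) + 147)**2 = (0 + 147)**2 = 147**2 = 21609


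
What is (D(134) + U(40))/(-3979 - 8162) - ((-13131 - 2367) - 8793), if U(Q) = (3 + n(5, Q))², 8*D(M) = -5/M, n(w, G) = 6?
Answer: 316150970405/13015152 ≈ 24291.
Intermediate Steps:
D(M) = -5/(8*M) (D(M) = (-5/M)/8 = -5/(8*M))
U(Q) = 81 (U(Q) = (3 + 6)² = 9² = 81)
(D(134) + U(40))/(-3979 - 8162) - ((-13131 - 2367) - 8793) = (-5/8/134 + 81)/(-3979 - 8162) - ((-13131 - 2367) - 8793) = (-5/8*1/134 + 81)/(-12141) - (-15498 - 8793) = (-5/1072 + 81)*(-1/12141) - 1*(-24291) = (86827/1072)*(-1/12141) + 24291 = -86827/13015152 + 24291 = 316150970405/13015152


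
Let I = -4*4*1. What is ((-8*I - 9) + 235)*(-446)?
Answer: -157884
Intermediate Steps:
I = -16 (I = -16*1 = -16)
((-8*I - 9) + 235)*(-446) = ((-8*(-16) - 9) + 235)*(-446) = ((128 - 9) + 235)*(-446) = (119 + 235)*(-446) = 354*(-446) = -157884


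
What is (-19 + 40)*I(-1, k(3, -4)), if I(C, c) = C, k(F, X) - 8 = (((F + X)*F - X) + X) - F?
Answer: -21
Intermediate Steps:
k(F, X) = 8 - F + F*(F + X) (k(F, X) = 8 + ((((F + X)*F - X) + X) - F) = 8 + (((F*(F + X) - X) + X) - F) = 8 + (((-X + F*(F + X)) + X) - F) = 8 + (F*(F + X) - F) = 8 + (-F + F*(F + X)) = 8 - F + F*(F + X))
(-19 + 40)*I(-1, k(3, -4)) = (-19 + 40)*(-1) = 21*(-1) = -21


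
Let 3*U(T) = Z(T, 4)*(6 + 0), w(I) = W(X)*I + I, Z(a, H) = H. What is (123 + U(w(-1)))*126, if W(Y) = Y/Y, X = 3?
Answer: 16506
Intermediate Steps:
W(Y) = 1
w(I) = 2*I (w(I) = 1*I + I = I + I = 2*I)
U(T) = 8 (U(T) = (4*(6 + 0))/3 = (4*6)/3 = (⅓)*24 = 8)
(123 + U(w(-1)))*126 = (123 + 8)*126 = 131*126 = 16506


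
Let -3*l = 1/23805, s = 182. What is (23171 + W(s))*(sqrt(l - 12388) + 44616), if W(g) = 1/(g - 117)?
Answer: 5168990112/5 + 1506116*I*sqrt(13270335315)/67275 ≈ 1.0338e+9 + 2.579e+6*I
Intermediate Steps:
l = -1/71415 (l = -1/3/23805 = -1/3*1/23805 = -1/71415 ≈ -1.4003e-5)
W(g) = 1/(-117 + g)
(23171 + W(s))*(sqrt(l - 12388) + 44616) = (23171 + 1/(-117 + 182))*(sqrt(-1/71415 - 12388) + 44616) = (23171 + 1/65)*(sqrt(-884689021/71415) + 44616) = (23171 + 1/65)*(I*sqrt(13270335315)/1035 + 44616) = 1506116*(44616 + I*sqrt(13270335315)/1035)/65 = 5168990112/5 + 1506116*I*sqrt(13270335315)/67275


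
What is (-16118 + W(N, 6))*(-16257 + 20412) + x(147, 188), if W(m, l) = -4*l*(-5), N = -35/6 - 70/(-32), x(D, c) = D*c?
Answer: -66444054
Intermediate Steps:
N = -175/48 (N = -35*⅙ - 70*(-1/32) = -35/6 + 35/16 = -175/48 ≈ -3.6458)
W(m, l) = 20*l
(-16118 + W(N, 6))*(-16257 + 20412) + x(147, 188) = (-16118 + 20*6)*(-16257 + 20412) + 147*188 = (-16118 + 120)*4155 + 27636 = -15998*4155 + 27636 = -66471690 + 27636 = -66444054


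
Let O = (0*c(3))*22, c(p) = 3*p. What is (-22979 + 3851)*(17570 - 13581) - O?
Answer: -76301592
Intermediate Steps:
O = 0 (O = (0*(3*3))*22 = (0*9)*22 = 0*22 = 0)
(-22979 + 3851)*(17570 - 13581) - O = (-22979 + 3851)*(17570 - 13581) - 1*0 = -19128*3989 + 0 = -76301592 + 0 = -76301592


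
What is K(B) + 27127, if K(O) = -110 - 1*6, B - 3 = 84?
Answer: 27011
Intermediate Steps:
B = 87 (B = 3 + 84 = 87)
K(O) = -116 (K(O) = -110 - 6 = -116)
K(B) + 27127 = -116 + 27127 = 27011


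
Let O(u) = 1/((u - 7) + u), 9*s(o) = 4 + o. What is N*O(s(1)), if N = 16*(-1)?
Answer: 144/53 ≈ 2.7170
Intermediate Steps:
s(o) = 4/9 + o/9 (s(o) = (4 + o)/9 = 4/9 + o/9)
O(u) = 1/(-7 + 2*u) (O(u) = 1/((-7 + u) + u) = 1/(-7 + 2*u))
N = -16
N*O(s(1)) = -16/(-7 + 2*(4/9 + (⅑)*1)) = -16/(-7 + 2*(4/9 + ⅑)) = -16/(-7 + 2*(5/9)) = -16/(-7 + 10/9) = -16/(-53/9) = -16*(-9/53) = 144/53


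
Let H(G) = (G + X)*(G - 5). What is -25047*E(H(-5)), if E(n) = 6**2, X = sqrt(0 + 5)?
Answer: -901692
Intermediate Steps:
X = sqrt(5) ≈ 2.2361
H(G) = (-5 + G)*(G + sqrt(5)) (H(G) = (G + sqrt(5))*(G - 5) = (G + sqrt(5))*(-5 + G) = (-5 + G)*(G + sqrt(5)))
E(n) = 36
-25047*E(H(-5)) = -25047*36 = -901692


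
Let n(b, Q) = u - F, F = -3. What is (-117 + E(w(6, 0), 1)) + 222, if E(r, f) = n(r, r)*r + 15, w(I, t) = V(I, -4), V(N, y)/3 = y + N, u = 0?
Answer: 138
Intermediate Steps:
V(N, y) = 3*N + 3*y (V(N, y) = 3*(y + N) = 3*(N + y) = 3*N + 3*y)
w(I, t) = -12 + 3*I (w(I, t) = 3*I + 3*(-4) = 3*I - 12 = -12 + 3*I)
n(b, Q) = 3 (n(b, Q) = 0 - 1*(-3) = 0 + 3 = 3)
E(r, f) = 15 + 3*r (E(r, f) = 3*r + 15 = 15 + 3*r)
(-117 + E(w(6, 0), 1)) + 222 = (-117 + (15 + 3*(-12 + 3*6))) + 222 = (-117 + (15 + 3*(-12 + 18))) + 222 = (-117 + (15 + 3*6)) + 222 = (-117 + (15 + 18)) + 222 = (-117 + 33) + 222 = -84 + 222 = 138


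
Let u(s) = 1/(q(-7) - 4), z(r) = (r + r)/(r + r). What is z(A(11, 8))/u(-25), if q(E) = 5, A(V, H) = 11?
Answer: 1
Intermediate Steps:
z(r) = 1 (z(r) = (2*r)/((2*r)) = (2*r)*(1/(2*r)) = 1)
u(s) = 1 (u(s) = 1/(5 - 4) = 1/1 = 1)
z(A(11, 8))/u(-25) = 1/1 = 1*1 = 1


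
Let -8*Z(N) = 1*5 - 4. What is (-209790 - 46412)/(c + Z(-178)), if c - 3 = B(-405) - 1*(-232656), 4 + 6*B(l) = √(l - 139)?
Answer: -34333919015856/31178788945913 + 98381568*I*√34/31178788945913 ≈ -1.1012 + 1.8399e-5*I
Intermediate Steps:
Z(N) = -⅛ (Z(N) = -(1*5 - 4)/8 = -(5 - 4)/8 = -⅛*1 = -⅛)
B(l) = -⅔ + √(-139 + l)/6 (B(l) = -⅔ + √(l - 139)/6 = -⅔ + √(-139 + l)/6)
c = 697975/3 + 2*I*√34/3 (c = 3 + ((-⅔ + √(-139 - 405)/6) - 1*(-232656)) = 3 + ((-⅔ + √(-544)/6) + 232656) = 3 + ((-⅔ + (4*I*√34)/6) + 232656) = 3 + ((-⅔ + 2*I*√34/3) + 232656) = 3 + (697966/3 + 2*I*√34/3) = 697975/3 + 2*I*√34/3 ≈ 2.3266e+5 + 3.8873*I)
(-209790 - 46412)/(c + Z(-178)) = (-209790 - 46412)/((697975/3 + 2*I*√34/3) - ⅛) = -256202/(5583797/24 + 2*I*√34/3)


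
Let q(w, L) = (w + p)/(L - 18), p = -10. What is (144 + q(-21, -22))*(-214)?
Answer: -619637/20 ≈ -30982.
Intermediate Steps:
q(w, L) = (-10 + w)/(-18 + L) (q(w, L) = (w - 10)/(L - 18) = (-10 + w)/(-18 + L))
(144 + q(-21, -22))*(-214) = (144 + (-10 - 21)/(-18 - 22))*(-214) = (144 - 31/(-40))*(-214) = (144 - 1/40*(-31))*(-214) = (144 + 31/40)*(-214) = (5791/40)*(-214) = -619637/20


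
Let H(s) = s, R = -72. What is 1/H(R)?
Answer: -1/72 ≈ -0.013889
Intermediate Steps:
1/H(R) = 1/(-72) = -1/72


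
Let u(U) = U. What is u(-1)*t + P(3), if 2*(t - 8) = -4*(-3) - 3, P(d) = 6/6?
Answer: -23/2 ≈ -11.500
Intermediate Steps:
P(d) = 1 (P(d) = 6*(⅙) = 1)
t = 25/2 (t = 8 + (-4*(-3) - 3)/2 = 8 + (12 - 3)/2 = 8 + (½)*9 = 8 + 9/2 = 25/2 ≈ 12.500)
u(-1)*t + P(3) = -1*25/2 + 1 = -25/2 + 1 = -23/2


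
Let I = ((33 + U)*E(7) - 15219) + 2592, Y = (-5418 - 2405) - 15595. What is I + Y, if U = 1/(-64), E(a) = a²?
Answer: -2203441/64 ≈ -34429.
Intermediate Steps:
Y = -23418 (Y = -7823 - 15595 = -23418)
U = -1/64 ≈ -0.015625
I = -704689/64 (I = ((33 - 1/64)*7² - 15219) + 2592 = ((2111/64)*49 - 15219) + 2592 = (103439/64 - 15219) + 2592 = -870577/64 + 2592 = -704689/64 ≈ -11011.)
I + Y = -704689/64 - 23418 = -2203441/64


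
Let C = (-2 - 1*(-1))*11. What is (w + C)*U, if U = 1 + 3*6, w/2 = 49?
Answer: 1653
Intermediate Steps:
w = 98 (w = 2*49 = 98)
U = 19 (U = 1 + 18 = 19)
C = -11 (C = (-2 + 1)*11 = -1*11 = -11)
(w + C)*U = (98 - 11)*19 = 87*19 = 1653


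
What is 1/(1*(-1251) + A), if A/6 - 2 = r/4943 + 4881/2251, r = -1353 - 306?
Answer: -11126693/13663618383 ≈ -0.00081433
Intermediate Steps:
r = -1659
A = 255874560/11126693 (A = 12 + 6*(-1659/4943 + 4881/2251) = 12 + 6*(20392374/11126693) = 12 + 122354244/11126693 = 255874560/11126693 ≈ 22.996)
1/(1*(-1251) + A) = 1/(1*(-1251) + 255874560/11126693) = 1/(-1251 + 255874560/11126693) = 1/(-13663618383/11126693) = -11126693/13663618383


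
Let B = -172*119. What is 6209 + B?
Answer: -14259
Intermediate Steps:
B = -20468
6209 + B = 6209 - 20468 = -14259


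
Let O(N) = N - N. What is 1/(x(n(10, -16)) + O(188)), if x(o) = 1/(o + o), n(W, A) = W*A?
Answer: -320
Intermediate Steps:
n(W, A) = A*W
x(o) = 1/(2*o)
O(N) = 0
1/(x(n(10, -16)) + O(188)) = 1/(1/(2*((-16*10))) + 0) = 1/((1/2)/(-160) + 0) = 1/((1/2)*(-1/160) + 0) = 1/(-1/320 + 0) = 1/(-1/320) = -320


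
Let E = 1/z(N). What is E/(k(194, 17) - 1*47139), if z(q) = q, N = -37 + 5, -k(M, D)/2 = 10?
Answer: 1/1509088 ≈ 6.6265e-7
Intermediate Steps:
k(M, D) = -20 (k(M, D) = -2*10 = -20)
N = -32
E = -1/32 (E = 1/(-32) = -1/32 ≈ -0.031250)
E/(k(194, 17) - 1*47139) = -1/(32*(-20 - 1*47139)) = -1/(32*(-20 - 47139)) = -1/32/(-47159) = -1/32*(-1/47159) = 1/1509088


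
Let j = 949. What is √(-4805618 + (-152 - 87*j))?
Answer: I*√4888333 ≈ 2211.0*I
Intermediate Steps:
√(-4805618 + (-152 - 87*j)) = √(-4805618 + (-152 - 87*949)) = √(-4805618 + (-152 - 82563)) = √(-4805618 - 82715) = √(-4888333) = I*√4888333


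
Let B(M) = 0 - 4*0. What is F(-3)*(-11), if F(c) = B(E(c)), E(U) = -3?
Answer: 0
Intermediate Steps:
B(M) = 0 (B(M) = 0 + 0 = 0)
F(c) = 0
F(-3)*(-11) = 0*(-11) = 0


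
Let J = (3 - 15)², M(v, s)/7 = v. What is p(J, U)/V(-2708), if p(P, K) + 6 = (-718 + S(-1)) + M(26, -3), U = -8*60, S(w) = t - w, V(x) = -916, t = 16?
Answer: 525/916 ≈ 0.57314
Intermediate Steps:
M(v, s) = 7*v
S(w) = 16 - w
J = 144 (J = (-12)² = 144)
U = -480
p(P, K) = -525 (p(P, K) = -6 + ((-718 + (16 - 1*(-1))) + 7*26) = -6 + ((-718 + (16 + 1)) + 182) = -6 + ((-718 + 17) + 182) = -6 + (-701 + 182) = -6 - 519 = -525)
p(J, U)/V(-2708) = -525/(-916) = -525*(-1/916) = 525/916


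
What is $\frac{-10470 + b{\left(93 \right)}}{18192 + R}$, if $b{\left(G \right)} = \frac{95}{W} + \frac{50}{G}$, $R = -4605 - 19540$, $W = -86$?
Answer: $\frac{83743595}{47612094} \approx 1.7589$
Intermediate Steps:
$R = -24145$ ($R = -4605 - 19540 = -24145$)
$b{\left(G \right)} = - \frac{95}{86} + \frac{50}{G}$ ($b{\left(G \right)} = \frac{95}{-86} + \frac{50}{G} = 95 \left(- \frac{1}{86}\right) + \frac{50}{G} = - \frac{95}{86} + \frac{50}{G}$)
$\frac{-10470 + b{\left(93 \right)}}{18192 + R} = \frac{-10470 - \left(\frac{95}{86} - \frac{50}{93}\right)}{18192 - 24145} = \frac{-10470 + \left(- \frac{95}{86} + 50 \cdot \frac{1}{93}\right)}{-5953} = \left(-10470 + \left(- \frac{95}{86} + \frac{50}{93}\right)\right) \left(- \frac{1}{5953}\right) = \left(-10470 - \frac{4535}{7998}\right) \left(- \frac{1}{5953}\right) = \left(- \frac{83743595}{7998}\right) \left(- \frac{1}{5953}\right) = \frac{83743595}{47612094}$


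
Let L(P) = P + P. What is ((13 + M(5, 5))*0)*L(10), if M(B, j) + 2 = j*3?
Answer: 0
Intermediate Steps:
M(B, j) = -2 + 3*j (M(B, j) = -2 + j*3 = -2 + 3*j)
L(P) = 2*P
((13 + M(5, 5))*0)*L(10) = ((13 + (-2 + 3*5))*0)*(2*10) = ((13 + (-2 + 15))*0)*20 = ((13 + 13)*0)*20 = (26*0)*20 = 0*20 = 0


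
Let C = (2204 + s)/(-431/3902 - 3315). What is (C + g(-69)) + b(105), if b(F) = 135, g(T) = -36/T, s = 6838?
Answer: 39508660305/297517903 ≈ 132.79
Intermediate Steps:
C = -35281884/12935561 (C = (2204 + 6838)/(-431/3902 - 3315) = 9042/(-431*1/3902 - 3315) = 9042/(-431/3902 - 3315) = 9042/(-12935561/3902) = 9042*(-3902/12935561) = -35281884/12935561 ≈ -2.7275)
(C + g(-69)) + b(105) = (-35281884/12935561 - 36/(-69)) + 135 = (-35281884/12935561 - 36*(-1/69)) + 135 = (-35281884/12935561 + 12/23) + 135 = -656256600/297517903 + 135 = 39508660305/297517903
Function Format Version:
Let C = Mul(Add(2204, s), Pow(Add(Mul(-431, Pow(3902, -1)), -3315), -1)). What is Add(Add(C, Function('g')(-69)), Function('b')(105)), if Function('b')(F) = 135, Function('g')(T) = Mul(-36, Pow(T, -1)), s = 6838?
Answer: Rational(39508660305, 297517903) ≈ 132.79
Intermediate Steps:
C = Rational(-35281884, 12935561) (C = Mul(Add(2204, 6838), Pow(Add(Mul(-431, Pow(3902, -1)), -3315), -1)) = Mul(9042, Pow(Add(Mul(-431, Rational(1, 3902)), -3315), -1)) = Mul(9042, Pow(Add(Rational(-431, 3902), -3315), -1)) = Mul(9042, Pow(Rational(-12935561, 3902), -1)) = Mul(9042, Rational(-3902, 12935561)) = Rational(-35281884, 12935561) ≈ -2.7275)
Add(Add(C, Function('g')(-69)), Function('b')(105)) = Add(Add(Rational(-35281884, 12935561), Mul(-36, Pow(-69, -1))), 135) = Add(Add(Rational(-35281884, 12935561), Mul(-36, Rational(-1, 69))), 135) = Add(Add(Rational(-35281884, 12935561), Rational(12, 23)), 135) = Add(Rational(-656256600, 297517903), 135) = Rational(39508660305, 297517903)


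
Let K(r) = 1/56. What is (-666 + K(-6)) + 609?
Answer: -3191/56 ≈ -56.982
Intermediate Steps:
K(r) = 1/56
(-666 + K(-6)) + 609 = (-666 + 1/56) + 609 = -37295/56 + 609 = -3191/56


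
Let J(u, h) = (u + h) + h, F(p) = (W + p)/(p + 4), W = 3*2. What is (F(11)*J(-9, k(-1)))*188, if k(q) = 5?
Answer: 3196/15 ≈ 213.07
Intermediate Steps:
W = 6
F(p) = (6 + p)/(4 + p) (F(p) = (6 + p)/(p + 4) = (6 + p)/(4 + p))
J(u, h) = u + 2*h (J(u, h) = (h + u) + h = u + 2*h)
(F(11)*J(-9, k(-1)))*188 = (((6 + 11)/(4 + 11))*(-9 + 2*5))*188 = ((17/15)*(-9 + 10))*188 = (((1/15)*17)*1)*188 = ((17/15)*1)*188 = (17/15)*188 = 3196/15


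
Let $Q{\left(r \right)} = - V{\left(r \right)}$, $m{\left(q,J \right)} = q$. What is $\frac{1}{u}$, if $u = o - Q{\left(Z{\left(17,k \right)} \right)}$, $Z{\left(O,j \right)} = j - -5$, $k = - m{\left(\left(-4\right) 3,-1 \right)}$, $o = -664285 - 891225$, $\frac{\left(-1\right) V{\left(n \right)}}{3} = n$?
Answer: $- \frac{1}{1555561} \approx -6.4285 \cdot 10^{-7}$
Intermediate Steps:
$V{\left(n \right)} = - 3 n$
$o = -1555510$ ($o = -664285 - 891225 = -1555510$)
$k = 12$ ($k = - \left(-4\right) 3 = \left(-1\right) \left(-12\right) = 12$)
$Z{\left(O,j \right)} = 5 + j$ ($Z{\left(O,j \right)} = j + 5 = 5 + j$)
$Q{\left(r \right)} = 3 r$ ($Q{\left(r \right)} = - \left(-3\right) r = 3 r$)
$u = -1555561$ ($u = -1555510 - 3 \left(5 + 12\right) = -1555510 - 3 \cdot 17 = -1555510 - 51 = -1555561$)
$\frac{1}{u} = \frac{1}{-1555561} = - \frac{1}{1555561}$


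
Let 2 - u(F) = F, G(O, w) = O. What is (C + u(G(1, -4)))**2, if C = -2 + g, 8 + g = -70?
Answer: 6241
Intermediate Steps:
g = -78 (g = -8 - 70 = -78)
u(F) = 2 - F
C = -80 (C = -2 - 78 = -80)
(C + u(G(1, -4)))**2 = (-80 + (2 - 1*1))**2 = (-80 + (2 - 1))**2 = (-80 + 1)**2 = (-79)**2 = 6241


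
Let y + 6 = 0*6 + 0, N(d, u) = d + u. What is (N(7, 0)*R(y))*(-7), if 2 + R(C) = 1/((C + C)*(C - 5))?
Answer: 12887/132 ≈ 97.629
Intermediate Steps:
y = -6 (y = -6 + (0*6 + 0) = -6 + (0 + 0) = -6 + 0 = -6)
R(C) = -2 + 1/(2*C*(-5 + C)) (R(C) = -2 + 1/((C + C)*(C - 5)) = -2 + 1/((2*C)*(-5 + C)) = -2 + 1/(2*C*(-5 + C)))
(N(7, 0)*R(y))*(-7) = ((7 + 0)*((1/2)*(1 - 4*(-6)**2 + 20*(-6))/(-6*(-5 - 6))))*(-7) = (7*((1/2)*(-1/6)*(1 - 4*36 - 120)/(-11)))*(-7) = (7*((1/2)*(-1/6)*(-1/11)*(1 - 144 - 120)))*(-7) = (7*((1/2)*(-1/6)*(-1/11)*(-263)))*(-7) = (7*(-263/132))*(-7) = -1841/132*(-7) = 12887/132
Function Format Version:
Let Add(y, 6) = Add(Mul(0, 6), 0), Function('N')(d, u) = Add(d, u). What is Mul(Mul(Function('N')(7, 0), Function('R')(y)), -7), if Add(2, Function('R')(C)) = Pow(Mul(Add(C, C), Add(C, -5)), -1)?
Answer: Rational(12887, 132) ≈ 97.629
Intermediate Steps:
y = -6 (y = Add(-6, Add(Mul(0, 6), 0)) = Add(-6, Add(0, 0)) = Add(-6, 0) = -6)
Function('R')(C) = Add(-2, Mul(Rational(1, 2), Pow(C, -1), Pow(Add(-5, C), -1))) (Function('R')(C) = Add(-2, Pow(Mul(Add(C, C), Add(C, -5)), -1)) = Add(-2, Pow(Mul(Mul(2, C), Add(-5, C)), -1)) = Add(-2, Pow(Mul(2, C, Add(-5, C)), -1)) = Add(-2, Mul(Rational(1, 2), Pow(C, -1), Pow(Add(-5, C), -1))))
Mul(Mul(Function('N')(7, 0), Function('R')(y)), -7) = Mul(Mul(Add(7, 0), Mul(Rational(1, 2), Pow(-6, -1), Pow(Add(-5, -6), -1), Add(1, Mul(-4, Pow(-6, 2)), Mul(20, -6)))), -7) = Mul(Mul(7, Mul(Rational(1, 2), Rational(-1, 6), Pow(-11, -1), Add(1, Mul(-4, 36), -120))), -7) = Mul(Mul(7, Mul(Rational(1, 2), Rational(-1, 6), Rational(-1, 11), Add(1, -144, -120))), -7) = Mul(Mul(7, Mul(Rational(1, 2), Rational(-1, 6), Rational(-1, 11), -263)), -7) = Mul(Mul(7, Rational(-263, 132)), -7) = Mul(Rational(-1841, 132), -7) = Rational(12887, 132)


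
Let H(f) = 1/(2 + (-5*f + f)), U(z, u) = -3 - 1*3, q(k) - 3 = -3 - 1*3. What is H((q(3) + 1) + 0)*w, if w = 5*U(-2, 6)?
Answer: -3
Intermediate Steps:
q(k) = -3 (q(k) = 3 + (-3 - 1*3) = 3 + (-3 - 3) = 3 - 6 = -3)
U(z, u) = -6 (U(z, u) = -3 - 3 = -6)
H(f) = 1/(2 - 4*f)
w = -30 (w = 5*(-6) = -30)
H((q(3) + 1) + 0)*w = -1/(-2 + 4*((-3 + 1) + 0))*(-30) = -1/(-2 + 4*(-2 + 0))*(-30) = -1/(-2 + 4*(-2))*(-30) = -1/(-2 - 8)*(-30) = -1/(-10)*(-30) = -1*(-⅒)*(-30) = (⅒)*(-30) = -3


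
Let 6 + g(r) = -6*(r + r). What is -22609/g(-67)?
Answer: -22609/798 ≈ -28.332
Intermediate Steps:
g(r) = -6 - 12*r (g(r) = -6 - 6*(r + r) = -6 - 12*r)
-22609/g(-67) = -22609/(-6 - 12*(-67)) = -22609/(-6 + 804) = -22609/798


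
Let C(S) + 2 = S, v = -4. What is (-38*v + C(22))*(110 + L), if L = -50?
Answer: 10320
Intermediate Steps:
C(S) = -2 + S
(-38*v + C(22))*(110 + L) = (-38*(-4) + (-2 + 22))*(110 - 50) = (152 + 20)*60 = 172*60 = 10320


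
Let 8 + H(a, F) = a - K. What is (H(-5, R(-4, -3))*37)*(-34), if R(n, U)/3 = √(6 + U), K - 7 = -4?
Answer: 20128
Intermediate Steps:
K = 3 (K = 7 - 4 = 3)
R(n, U) = 3*√(6 + U)
H(a, F) = -11 + a (H(a, F) = -8 + (a - 1*3) = -8 + (a - 3) = -8 + (-3 + a) = -11 + a)
(H(-5, R(-4, -3))*37)*(-34) = ((-11 - 5)*37)*(-34) = -16*37*(-34) = -592*(-34) = 20128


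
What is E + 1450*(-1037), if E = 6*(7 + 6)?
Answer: -1503572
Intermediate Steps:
E = 78 (E = 6*13 = 78)
E + 1450*(-1037) = 78 + 1450*(-1037) = 78 - 1503650 = -1503572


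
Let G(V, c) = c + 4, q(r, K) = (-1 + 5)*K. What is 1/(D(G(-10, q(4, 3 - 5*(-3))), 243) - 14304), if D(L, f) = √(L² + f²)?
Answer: -14304/204539591 - 5*√2593/204539591 ≈ -7.1177e-5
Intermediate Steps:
q(r, K) = 4*K
G(V, c) = 4 + c
1/(D(G(-10, q(4, 3 - 5*(-3))), 243) - 14304) = 1/(√((4 + 4*(3 - 5*(-3)))² + 243²) - 14304) = 1/(√((4 + 4*(3 + 15))² + 59049) - 14304) = 1/(√((4 + 4*18)² + 59049) - 14304) = 1/(√((4 + 72)² + 59049) - 14304) = 1/(√(76² + 59049) - 14304) = 1/(√(5776 + 59049) - 14304) = 1/(√64825 - 14304) = 1/(5*√2593 - 14304) = 1/(-14304 + 5*√2593)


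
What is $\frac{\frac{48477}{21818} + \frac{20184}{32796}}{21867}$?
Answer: $\frac{169185517}{1303898464998} \approx 0.00012975$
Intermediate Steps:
$\frac{\frac{48477}{21818} + \frac{20184}{32796}}{21867} = \left(48477 \cdot \frac{1}{21818} + 20184 \cdot \frac{1}{32796}\right) \frac{1}{21867} = \left(\frac{48477}{21818} + \frac{1682}{2733}\right) \frac{1}{21867} = \frac{169185517}{59628594} \cdot \frac{1}{21867} = \frac{169185517}{1303898464998}$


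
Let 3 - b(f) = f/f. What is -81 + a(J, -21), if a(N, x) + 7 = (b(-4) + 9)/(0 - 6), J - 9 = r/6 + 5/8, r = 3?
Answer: -539/6 ≈ -89.833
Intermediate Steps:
b(f) = 2 (b(f) = 3 - f/f = 3 - 1*1 = 3 - 1 = 2)
J = 81/8 (J = 9 + (3/6 + 5/8) = 9 + (3*(⅙) + 5*(⅛)) = 9 + (½ + 5/8) = 9 + 9/8 = 81/8 ≈ 10.125)
a(N, x) = -53/6 (a(N, x) = -7 + (2 + 9)/(0 - 6) = -7 + 11/(-6) = -7 + 11*(-⅙) = -7 - 11/6 = -53/6)
-81 + a(J, -21) = -81 - 53/6 = -539/6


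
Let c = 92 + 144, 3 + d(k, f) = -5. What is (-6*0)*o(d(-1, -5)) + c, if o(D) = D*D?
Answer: 236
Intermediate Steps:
d(k, f) = -8 (d(k, f) = -3 - 5 = -8)
o(D) = D²
c = 236
(-6*0)*o(d(-1, -5)) + c = -6*0*(-8)² + 236 = 0*64 + 236 = 0 + 236 = 236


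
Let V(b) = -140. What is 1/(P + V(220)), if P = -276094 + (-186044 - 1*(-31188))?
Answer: -1/431090 ≈ -2.3197e-6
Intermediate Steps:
P = -430950 (P = -276094 + (-186044 + 31188) = -276094 - 154856 = -430950)
1/(P + V(220)) = 1/(-430950 - 140) = 1/(-431090) = -1/431090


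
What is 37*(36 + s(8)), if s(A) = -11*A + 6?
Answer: -1702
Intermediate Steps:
s(A) = 6 - 11*A
37*(36 + s(8)) = 37*(36 + (6 - 11*8)) = 37*(36 + (6 - 88)) = 37*(36 - 82) = 37*(-46) = -1702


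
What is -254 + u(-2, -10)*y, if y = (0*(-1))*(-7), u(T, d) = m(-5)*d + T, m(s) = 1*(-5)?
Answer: -254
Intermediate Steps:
m(s) = -5
u(T, d) = T - 5*d (u(T, d) = -5*d + T = T - 5*d)
y = 0 (y = 0*(-7) = 0)
-254 + u(-2, -10)*y = -254 + (-2 - 5*(-10))*0 = -254 + (-2 + 50)*0 = -254 + 48*0 = -254 + 0 = -254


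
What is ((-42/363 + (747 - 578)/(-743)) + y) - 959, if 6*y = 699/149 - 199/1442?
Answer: -111098262236323/115898272644 ≈ -958.58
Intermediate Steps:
y = 978307/1289148 (y = (699/149 - 199/1442)/6 = (1/6)*(978307/214858) = 978307/1289148 ≈ 0.75888)
((-42/363 + (747 - 578)/(-743)) + y) - 959 = ((-42/363 + (747 - 578)/(-743)) + 978307/1289148) - 959 = ((-42*1/363 + 169*(-1/743)) + 978307/1289148) - 959 = ((-14/121 - 169/743) + 978307/1289148) - 959 = (-30851/89903 + 978307/1289148) - 959 = 48181229273/115898272644 - 959 = -111098262236323/115898272644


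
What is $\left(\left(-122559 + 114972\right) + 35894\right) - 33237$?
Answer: $-4930$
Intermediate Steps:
$\left(\left(-122559 + 114972\right) + 35894\right) - 33237 = \left(-7587 + 35894\right) - 33237 = 28307 - 33237 = -4930$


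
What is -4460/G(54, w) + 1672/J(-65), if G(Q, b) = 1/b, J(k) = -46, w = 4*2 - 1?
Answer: -718896/23 ≈ -31256.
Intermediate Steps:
w = 7 (w = 8 - 1 = 7)
-4460/G(54, w) + 1672/J(-65) = -4460/(1/7) + 1672/(-46) = -4460/⅐ + 1672*(-1/46) = -4460*7 - 836/23 = -31220 - 836/23 = -718896/23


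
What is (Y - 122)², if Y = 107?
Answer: 225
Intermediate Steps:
(Y - 122)² = (107 - 122)² = (-15)² = 225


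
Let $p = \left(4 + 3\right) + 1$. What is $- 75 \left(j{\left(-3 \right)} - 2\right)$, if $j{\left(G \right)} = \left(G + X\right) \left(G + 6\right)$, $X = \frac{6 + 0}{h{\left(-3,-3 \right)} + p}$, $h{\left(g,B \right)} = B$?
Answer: $555$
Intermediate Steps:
$p = 8$ ($p = 7 + 1 = 8$)
$X = \frac{6}{5}$ ($X = \frac{6 + 0}{-3 + 8} = \frac{6}{5} \approx 1.2$)
$j{\left(G \right)} = \left(6 + G\right) \left(\frac{6}{5} + G\right)$ ($j{\left(G \right)} = \left(G + \frac{6}{5}\right) \left(G + 6\right) = \left(\frac{6}{5} + G\right) \left(6 + G\right) = \left(6 + G\right) \left(\frac{6}{5} + G\right)$)
$- 75 \left(j{\left(-3 \right)} - 2\right) = - 75 \left(\left(\frac{36}{5} + \left(-3\right)^{2} + \frac{36}{5} \left(-3\right)\right) - 2\right) = - 75 \left(\left(\frac{36}{5} + 9 - \frac{108}{5}\right) - 2\right) = - 75 \left(- \frac{27}{5} - 2\right) = \left(-75\right) \left(- \frac{37}{5}\right) = 555$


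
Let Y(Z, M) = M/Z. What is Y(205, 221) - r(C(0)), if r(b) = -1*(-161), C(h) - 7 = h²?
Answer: -32784/205 ≈ -159.92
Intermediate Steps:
C(h) = 7 + h²
r(b) = 161
Y(205, 221) - r(C(0)) = 221/205 - 1*161 = 221*(1/205) - 161 = 221/205 - 161 = -32784/205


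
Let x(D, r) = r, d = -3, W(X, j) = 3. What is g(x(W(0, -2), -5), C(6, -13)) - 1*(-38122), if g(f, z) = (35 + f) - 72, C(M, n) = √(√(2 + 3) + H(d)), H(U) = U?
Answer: 38080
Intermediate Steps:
C(M, n) = √(-3 + √5) (C(M, n) = √(√(2 + 3) - 3) = √(√5 - 3) = √(-3 + √5))
g(f, z) = -37 + f
g(x(W(0, -2), -5), C(6, -13)) - 1*(-38122) = (-37 - 5) - 1*(-38122) = -42 + 38122 = 38080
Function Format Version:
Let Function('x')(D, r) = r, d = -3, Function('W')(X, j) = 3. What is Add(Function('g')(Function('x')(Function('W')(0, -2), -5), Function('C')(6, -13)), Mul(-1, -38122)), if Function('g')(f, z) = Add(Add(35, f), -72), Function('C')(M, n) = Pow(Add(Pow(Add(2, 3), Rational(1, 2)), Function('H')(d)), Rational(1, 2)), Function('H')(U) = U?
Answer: 38080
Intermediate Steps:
Function('C')(M, n) = Pow(Add(-3, Pow(5, Rational(1, 2))), Rational(1, 2)) (Function('C')(M, n) = Pow(Add(Pow(Add(2, 3), Rational(1, 2)), -3), Rational(1, 2)) = Pow(Add(Pow(5, Rational(1, 2)), -3), Rational(1, 2)) = Pow(Add(-3, Pow(5, Rational(1, 2))), Rational(1, 2)))
Function('g')(f, z) = Add(-37, f)
Add(Function('g')(Function('x')(Function('W')(0, -2), -5), Function('C')(6, -13)), Mul(-1, -38122)) = Add(Add(-37, -5), Mul(-1, -38122)) = Add(-42, 38122) = 38080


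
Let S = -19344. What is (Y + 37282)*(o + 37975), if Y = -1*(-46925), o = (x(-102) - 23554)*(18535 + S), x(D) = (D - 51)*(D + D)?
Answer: -518491718829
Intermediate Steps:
x(D) = 2*D*(-51 + D) (x(D) = (-51 + D)*(2*D) = 2*D*(-51 + D))
o = -6195322 (o = (2*(-102)*(-51 - 102) - 23554)*(18535 - 19344) = (2*(-102)*(-153) - 23554)*(-809) = (31212 - 23554)*(-809) = 7658*(-809) = -6195322)
Y = 46925
(Y + 37282)*(o + 37975) = (46925 + 37282)*(-6195322 + 37975) = 84207*(-6157347) = -518491718829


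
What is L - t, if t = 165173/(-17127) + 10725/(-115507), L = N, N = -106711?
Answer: -211085869953793/1978288389 ≈ -1.0670e+5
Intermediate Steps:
L = -106711
t = -19262324786/1978288389 (t = 165173*(-1/17127) + 10725*(-1/115507) = -165173/17127 - 10725/115507 = -19262324786/1978288389 ≈ -9.7369)
L - t = -106711 - 1*(-19262324786/1978288389) = -106711 + 19262324786/1978288389 = -211085869953793/1978288389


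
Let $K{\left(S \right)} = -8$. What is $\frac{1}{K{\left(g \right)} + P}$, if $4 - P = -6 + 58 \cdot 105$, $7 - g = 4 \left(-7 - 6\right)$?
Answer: $- \frac{1}{6088} \approx -0.00016426$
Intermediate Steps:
$g = 59$ ($g = 7 - 4 \left(-7 - 6\right) = 7 - 4 \left(-13\right) = 7 - -52 = 7 + 52 = 59$)
$P = -6080$ ($P = 4 - \left(-6 + 58 \cdot 105\right) = 4 - \left(-6 + 6090\right) = 4 - 6084 = -6080$)
$\frac{1}{K{\left(g \right)} + P} = \frac{1}{-8 - 6080} = \frac{1}{-6088} = - \frac{1}{6088}$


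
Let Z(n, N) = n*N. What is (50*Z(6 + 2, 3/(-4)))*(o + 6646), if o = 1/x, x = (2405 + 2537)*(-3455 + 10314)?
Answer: -33792096748350/16948589 ≈ -1.9938e+6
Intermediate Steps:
Z(n, N) = N*n
x = 33897178 (x = 4942*6859 = 33897178)
o = 1/33897178 ≈ 2.9501e-8
(50*Z(6 + 2, 3/(-4)))*(o + 6646) = (50*((3/(-4))*(6 + 2)))*(1/33897178 + 6646) = (50*((3*(-1/4))*8))*(225280644989/33897178) = (50*(-3/4*8))*(225280644989/33897178) = (50*(-6))*(225280644989/33897178) = -300*225280644989/33897178 = -33792096748350/16948589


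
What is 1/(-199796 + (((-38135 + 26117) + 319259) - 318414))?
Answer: -1/210969 ≈ -4.7400e-6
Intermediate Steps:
1/(-199796 + (((-38135 + 26117) + 319259) - 318414)) = 1/(-199796 + ((-12018 + 319259) - 318414)) = 1/(-199796 + (307241 - 318414)) = 1/(-199796 - 11173) = 1/(-210969) = -1/210969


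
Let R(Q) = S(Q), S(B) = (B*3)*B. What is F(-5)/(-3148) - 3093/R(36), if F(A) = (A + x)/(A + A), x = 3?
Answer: -4057309/5099760 ≈ -0.79559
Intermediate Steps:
F(A) = (3 + A)/(2*A) (F(A) = (A + 3)/(A + A) = (3 + A)/((2*A)) = (3 + A)*(1/(2*A)) = (3 + A)/(2*A))
S(B) = 3*B² (S(B) = (3*B)*B = 3*B²)
R(Q) = 3*Q²
F(-5)/(-3148) - 3093/R(36) = ((½)*(3 - 5)/(-5))/(-3148) - 3093/(3*36²) = ((½)*(-⅕)*(-2))*(-1/3148) - 3093/(3*1296) = (⅕)*(-1/3148) - 3093/3888 = -1/15740 - 3093*1/3888 = -1/15740 - 1031/1296 = -4057309/5099760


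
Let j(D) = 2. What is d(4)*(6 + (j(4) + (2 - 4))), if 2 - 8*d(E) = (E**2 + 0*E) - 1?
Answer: -39/4 ≈ -9.7500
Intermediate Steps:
d(E) = 3/8 - E**2/8 (d(E) = 1/4 - ((E**2 + 0*E) - 1)/8 = 1/4 - ((E**2 + 0) - 1)/8 = 1/4 - (E**2 - 1)/8 = 1/4 - (-1 + E**2)/8 = 1/4 + (1/8 - E**2/8) = 3/8 - E**2/8)
d(4)*(6 + (j(4) + (2 - 4))) = (3/8 - 1/8*4**2)*(6 + (2 + (2 - 4))) = (3/8 - 1/8*16)*(6 + (2 - 2)) = (3/8 - 2)*(6 + 0) = -13/8*6 = -39/4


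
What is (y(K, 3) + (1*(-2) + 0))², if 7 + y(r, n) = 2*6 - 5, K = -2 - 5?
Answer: 4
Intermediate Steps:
K = -7
y(r, n) = 0 (y(r, n) = -7 + (2*6 - 5) = -7 + (12 - 5) = -7 + 7 = 0)
(y(K, 3) + (1*(-2) + 0))² = (0 + (1*(-2) + 0))² = (0 + (-2 + 0))² = (0 - 2)² = (-2)² = 4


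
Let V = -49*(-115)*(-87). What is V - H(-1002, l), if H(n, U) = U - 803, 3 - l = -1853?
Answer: -491298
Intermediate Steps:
l = 1856 (l = 3 - 1*(-1853) = 3 + 1853 = 1856)
H(n, U) = -803 + U
V = -490245 (V = 5635*(-87) = -490245)
V - H(-1002, l) = -490245 - (-803 + 1856) = -490245 - 1*1053 = -490245 - 1053 = -491298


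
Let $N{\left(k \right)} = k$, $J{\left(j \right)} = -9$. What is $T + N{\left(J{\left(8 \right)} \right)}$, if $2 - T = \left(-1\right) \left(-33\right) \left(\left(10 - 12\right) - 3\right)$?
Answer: $158$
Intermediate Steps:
$T = 167$ ($T = 2 - \left(-1\right) \left(-33\right) \left(\left(10 - 12\right) - 3\right) = 2 - 33 \left(-2 - 3\right) = 2 - 33 \left(-5\right) = 2 - -165 = 2 + 165 = 167$)
$T + N{\left(J{\left(8 \right)} \right)} = 167 - 9 = 158$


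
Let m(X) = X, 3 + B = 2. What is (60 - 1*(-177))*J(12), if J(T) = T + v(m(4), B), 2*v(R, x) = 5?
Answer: 6873/2 ≈ 3436.5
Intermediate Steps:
B = -1 (B = -3 + 2 = -1)
v(R, x) = 5/2 (v(R, x) = (1/2)*5 = 5/2)
J(T) = 5/2 + T (J(T) = T + 5/2 = 5/2 + T)
(60 - 1*(-177))*J(12) = (60 - 1*(-177))*(5/2 + 12) = (60 + 177)*(29/2) = 237*(29/2) = 6873/2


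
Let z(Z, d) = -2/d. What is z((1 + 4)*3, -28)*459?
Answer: 459/14 ≈ 32.786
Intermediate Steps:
z((1 + 4)*3, -28)*459 = -2/(-28)*459 = -2*(-1/28)*459 = (1/14)*459 = 459/14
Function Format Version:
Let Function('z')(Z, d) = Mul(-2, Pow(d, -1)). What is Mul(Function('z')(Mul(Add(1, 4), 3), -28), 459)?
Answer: Rational(459, 14) ≈ 32.786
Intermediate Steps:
Mul(Function('z')(Mul(Add(1, 4), 3), -28), 459) = Mul(Mul(-2, Pow(-28, -1)), 459) = Mul(Mul(-2, Rational(-1, 28)), 459) = Mul(Rational(1, 14), 459) = Rational(459, 14)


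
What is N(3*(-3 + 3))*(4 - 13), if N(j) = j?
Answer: 0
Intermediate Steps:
N(3*(-3 + 3))*(4 - 13) = (3*(-3 + 3))*(4 - 13) = (3*0)*(-9) = 0*(-9) = 0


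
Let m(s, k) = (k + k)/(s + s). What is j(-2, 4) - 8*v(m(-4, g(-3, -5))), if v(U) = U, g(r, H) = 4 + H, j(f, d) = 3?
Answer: 1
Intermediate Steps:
m(s, k) = k/s (m(s, k) = (2*k)/((2*s)) = (2*k)*(1/(2*s)) = k/s)
j(-2, 4) - 8*v(m(-4, g(-3, -5))) = 3 - 8*(4 - 5)/(-4) = 3 - (-8)*(-1)/4 = 3 - 8*¼ = 3 - 2 = 1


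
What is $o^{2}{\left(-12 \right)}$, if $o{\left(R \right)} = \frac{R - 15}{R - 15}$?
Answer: $1$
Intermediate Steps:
$o{\left(R \right)} = 1$ ($o{\left(R \right)} = \frac{-15 + R}{-15 + R} = 1$)
$o^{2}{\left(-12 \right)} = 1^{2} = 1$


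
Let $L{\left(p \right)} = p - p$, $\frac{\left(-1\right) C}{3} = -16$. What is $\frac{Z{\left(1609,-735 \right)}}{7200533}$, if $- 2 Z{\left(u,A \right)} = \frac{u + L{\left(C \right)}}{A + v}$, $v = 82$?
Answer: $\frac{1609}{9403896098} \approx 1.711 \cdot 10^{-7}$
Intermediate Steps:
$C = 48$ ($C = \left(-3\right) \left(-16\right) = 48$)
$L{\left(p \right)} = 0$
$Z{\left(u,A \right)} = - \frac{u}{2 \left(82 + A\right)}$ ($Z{\left(u,A \right)} = - \frac{\left(u + 0\right) \frac{1}{A + 82}}{2} = - \frac{u \frac{1}{82 + A}}{2} = - \frac{u}{2 \left(82 + A\right)}$)
$\frac{Z{\left(1609,-735 \right)}}{7200533} = \frac{\left(-1\right) 1609 \frac{1}{164 + 2 \left(-735\right)}}{7200533} = \left(-1\right) 1609 \frac{1}{164 - 1470} \cdot \frac{1}{7200533} = \left(-1\right) 1609 \frac{1}{-1306} \cdot \frac{1}{7200533} = \left(-1\right) 1609 \left(- \frac{1}{1306}\right) \frac{1}{7200533} = \frac{1609}{1306} \cdot \frac{1}{7200533} = \frac{1609}{9403896098}$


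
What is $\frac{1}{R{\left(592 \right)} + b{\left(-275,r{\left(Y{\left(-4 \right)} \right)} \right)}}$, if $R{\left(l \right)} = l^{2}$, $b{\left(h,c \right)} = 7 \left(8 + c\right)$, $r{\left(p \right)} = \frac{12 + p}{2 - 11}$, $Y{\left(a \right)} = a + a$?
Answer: $\frac{9}{3154652} \approx 2.8529 \cdot 10^{-6}$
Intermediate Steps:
$Y{\left(a \right)} = 2 a$
$r{\left(p \right)} = - \frac{4}{3} - \frac{p}{9}$ ($r{\left(p \right)} = \frac{12 + p}{-9} = \left(12 + p\right) \left(- \frac{1}{9}\right) = - \frac{4}{3} - \frac{p}{9}$)
$b{\left(h,c \right)} = 56 + 7 c$
$\frac{1}{R{\left(592 \right)} + b{\left(-275,r{\left(Y{\left(-4 \right)} \right)} \right)}} = \frac{1}{592^{2} + \left(56 + 7 \left(- \frac{4}{3} - \frac{2 \left(-4\right)}{9}\right)\right)} = \frac{1}{350464 + \left(56 + 7 \left(- \frac{4}{3} - - \frac{8}{9}\right)\right)} = \frac{1}{350464 + \left(56 + 7 \left(- \frac{4}{3} + \frac{8}{9}\right)\right)} = \frac{1}{350464 + \left(56 + 7 \left(- \frac{4}{9}\right)\right)} = \frac{1}{350464 + \left(56 - \frac{28}{9}\right)} = \frac{1}{350464 + \frac{476}{9}} = \frac{1}{\frac{3154652}{9}} = \frac{9}{3154652}$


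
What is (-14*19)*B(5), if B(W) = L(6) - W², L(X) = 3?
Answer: 5852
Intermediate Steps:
B(W) = 3 - W²
(-14*19)*B(5) = (-14*19)*(3 - 1*5²) = -266*(3 - 1*25) = -266*(3 - 25) = -266*(-22) = 5852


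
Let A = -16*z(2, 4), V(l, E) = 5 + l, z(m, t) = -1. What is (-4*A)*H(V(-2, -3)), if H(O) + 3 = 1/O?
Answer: 512/3 ≈ 170.67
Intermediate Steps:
H(O) = -3 + 1/O
A = 16 (A = -16*(-1) = 16)
(-4*A)*H(V(-2, -3)) = (-4*16)*(-3 + 1/(5 - 2)) = -64*(-3 + 1/3) = -64*(-3 + ⅓) = -64*(-8/3) = 512/3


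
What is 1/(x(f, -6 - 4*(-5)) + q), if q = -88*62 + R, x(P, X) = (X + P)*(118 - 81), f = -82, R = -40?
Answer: -1/8012 ≈ -0.00012481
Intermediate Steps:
x(P, X) = 37*P + 37*X (x(P, X) = (P + X)*37 = 37*P + 37*X)
q = -5496 (q = -88*62 - 40 = -5456 - 40 = -5496)
1/(x(f, -6 - 4*(-5)) + q) = 1/((37*(-82) + 37*(-6 - 4*(-5))) - 5496) = 1/((-3034 + 37*(-6 + 20)) - 5496) = 1/((-3034 + 37*14) - 5496) = 1/((-3034 + 518) - 5496) = 1/(-2516 - 5496) = 1/(-8012) = -1/8012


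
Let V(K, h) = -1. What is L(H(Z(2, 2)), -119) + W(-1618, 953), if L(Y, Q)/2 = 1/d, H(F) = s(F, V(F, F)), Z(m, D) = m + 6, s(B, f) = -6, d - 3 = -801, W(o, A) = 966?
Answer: 385433/399 ≈ 966.00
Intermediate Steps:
d = -798 (d = 3 - 801 = -798)
Z(m, D) = 6 + m
H(F) = -6
L(Y, Q) = -1/399 (L(Y, Q) = 2/(-798) = 2*(-1/798) = -1/399)
L(H(Z(2, 2)), -119) + W(-1618, 953) = -1/399 + 966 = 385433/399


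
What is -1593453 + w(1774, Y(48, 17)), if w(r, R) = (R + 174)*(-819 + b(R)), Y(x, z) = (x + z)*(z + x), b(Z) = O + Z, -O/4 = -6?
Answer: 13495117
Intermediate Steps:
O = 24 (O = -4*(-6) = 24)
b(Z) = 24 + Z
Y(x, z) = (x + z)² (Y(x, z) = (x + z)*(x + z) = (x + z)²)
w(r, R) = (-795 + R)*(174 + R) (w(r, R) = (R + 174)*(-819 + (24 + R)) = (174 + R)*(-795 + R) = (-795 + R)*(174 + R))
-1593453 + w(1774, Y(48, 17)) = -1593453 + (-138330 + ((48 + 17)²)² - 621*(48 + 17)²) = -1593453 + (-138330 + (65²)² - 621*65²) = -1593453 + (-138330 + 4225² - 621*4225) = -1593453 + (-138330 + 17850625 - 2623725) = -1593453 + 15088570 = 13495117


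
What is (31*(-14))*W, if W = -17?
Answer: 7378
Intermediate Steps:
(31*(-14))*W = (31*(-14))*(-17) = -434*(-17) = 7378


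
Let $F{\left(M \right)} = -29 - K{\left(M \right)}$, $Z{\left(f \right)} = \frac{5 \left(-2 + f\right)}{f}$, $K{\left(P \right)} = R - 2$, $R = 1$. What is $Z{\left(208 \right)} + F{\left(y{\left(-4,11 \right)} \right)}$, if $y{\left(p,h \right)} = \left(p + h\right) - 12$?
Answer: $- \frac{2397}{104} \approx -23.048$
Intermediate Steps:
$K{\left(P \right)} = -1$ ($K{\left(P \right)} = 1 - 2 = -1$)
$y{\left(p,h \right)} = -12 + h + p$ ($y{\left(p,h \right)} = \left(h + p\right) - 12 = -12 + h + p$)
$Z{\left(f \right)} = \frac{-10 + 5 f}{f}$
$F{\left(M \right)} = -28$ ($F{\left(M \right)} = -29 - -1 = -29 + 1 = -28$)
$Z{\left(208 \right)} + F{\left(y{\left(-4,11 \right)} \right)} = \left(5 - \frac{10}{208}\right) - 28 = \left(5 - \frac{5}{104}\right) - 28 = \frac{515}{104} - 28 = - \frac{2397}{104}$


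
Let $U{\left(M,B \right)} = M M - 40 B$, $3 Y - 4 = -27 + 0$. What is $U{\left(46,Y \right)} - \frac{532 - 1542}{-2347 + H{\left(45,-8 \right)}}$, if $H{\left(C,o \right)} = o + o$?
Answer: $\frac{17171254}{7089} \approx 2422.2$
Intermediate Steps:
$H{\left(C,o \right)} = 2 o$
$Y = - \frac{23}{3}$ ($Y = \frac{4}{3} + \frac{-27 + 0}{3} = \frac{4}{3} + \frac{1}{3} \left(-27\right) = \frac{4}{3} - 9 = - \frac{23}{3} \approx -7.6667$)
$U{\left(M,B \right)} = M^{2} - 40 B$
$U{\left(46,Y \right)} - \frac{532 - 1542}{-2347 + H{\left(45,-8 \right)}} = \left(46^{2} - - \frac{920}{3}\right) - \frac{532 - 1542}{-2347 + 2 \left(-8\right)} = \left(2116 + \frac{920}{3}\right) - - \frac{1010}{-2347 - 16} = \frac{7268}{3} - - \frac{1010}{-2363} = \frac{7268}{3} - \left(-1010\right) \left(- \frac{1}{2363}\right) = \frac{7268}{3} - \frac{1010}{2363} = \frac{17171254}{7089}$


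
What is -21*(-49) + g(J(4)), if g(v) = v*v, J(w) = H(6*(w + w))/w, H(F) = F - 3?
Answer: 18489/16 ≈ 1155.6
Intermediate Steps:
H(F) = -3 + F
J(w) = (-3 + 12*w)/w (J(w) = (-3 + 6*(w + w))/w = (-3 + 6*(2*w))/w = (-3 + 12*w)/w)
g(v) = v²
-21*(-49) + g(J(4)) = -21*(-49) + (12 - 3/4)² = 1029 + (12 - 3*¼)² = 1029 + (12 - ¾)² = 1029 + (45/4)² = 1029 + 2025/16 = 18489/16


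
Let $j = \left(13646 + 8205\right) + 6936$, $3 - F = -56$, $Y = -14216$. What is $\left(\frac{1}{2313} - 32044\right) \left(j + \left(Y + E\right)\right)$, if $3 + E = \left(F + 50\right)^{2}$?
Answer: $- \frac{1960340925179}{2313} \approx -8.4753 \cdot 10^{8}$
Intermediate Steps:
$F = 59$ ($F = 3 - -56 = 3 + 56 = 59$)
$j = 28787$ ($j = 21851 + 6936 = 28787$)
$E = 11878$ ($E = -3 + \left(59 + 50\right)^{2} = -3 + 109^{2} = -3 + 11881 = 11878$)
$\left(\frac{1}{2313} - 32044\right) \left(j + \left(Y + E\right)\right) = \left(\frac{1}{2313} - 32044\right) \left(28787 + \left(-14216 + 11878\right)\right) = \left(\frac{1}{2313} - 32044\right) \left(28787 - 2338\right) = \left(- \frac{74117771}{2313}\right) 26449 = - \frac{1960340925179}{2313}$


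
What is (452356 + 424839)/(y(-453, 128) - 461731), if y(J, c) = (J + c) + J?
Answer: -877195/462509 ≈ -1.8966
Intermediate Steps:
y(J, c) = c + 2*J
(452356 + 424839)/(y(-453, 128) - 461731) = (452356 + 424839)/((128 + 2*(-453)) - 461731) = 877195/((128 - 906) - 461731) = 877195/(-778 - 461731) = 877195/(-462509) = 877195*(-1/462509) = -877195/462509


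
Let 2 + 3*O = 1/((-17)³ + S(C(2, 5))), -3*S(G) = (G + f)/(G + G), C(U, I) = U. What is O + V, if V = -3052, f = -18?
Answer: -134943133/44205 ≈ -3052.7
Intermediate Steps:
S(G) = -(-18 + G)/(6*G) (S(G) = -(G - 18)/(3*(G + G)) = -(-18 + G)/(3*(2*G)) = -(-18 + G)*1/(2*G)/3 = -(-18 + G)/(6*G))
O = -29473/44205 (O = -⅔ + 1/(3*((-17)³ + (⅙)*(18 - 1*2)/2)) = -⅔ + 1/(3*(-4913 + (⅙)*(½)*(18 - 2))) = -⅔ + 1/(3*(-4913 + (⅙)*(½)*16)) = -⅔ + 1/(3*(-4913 + 4/3)) = -⅔ + 1/(3*(-14735/3)) = -⅔ + (⅓)*(-3/14735) = -⅔ - 1/14735 = -29473/44205 ≈ -0.66673)
O + V = -29473/44205 - 3052 = -134943133/44205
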